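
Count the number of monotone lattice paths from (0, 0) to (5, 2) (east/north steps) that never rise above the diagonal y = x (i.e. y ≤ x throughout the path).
Number of paths = 14

By the reflection principle (André's argument), the number of monotone paths to (5, 2) with n ≤ m that never go above y = x is C(7, 5) − C(7, 6) = 21 − 7 = 14.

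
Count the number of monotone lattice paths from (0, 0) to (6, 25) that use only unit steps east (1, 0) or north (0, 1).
Number of paths = 736281

A monotone lattice path from (0, 0) to (6, 25) consists of 6 east steps and 25 north steps in some order, so it is determined by which 6 of the 31 steps are east. The count is C(31, 6) = 736281.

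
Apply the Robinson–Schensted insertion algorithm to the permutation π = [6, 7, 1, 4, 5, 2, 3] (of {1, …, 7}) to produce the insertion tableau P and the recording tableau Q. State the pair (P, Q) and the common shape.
P = [1, 2, 3] / [4, 5] / [6, 7];  Q = [1, 2, 5] / [3, 4] / [6, 7];  common shape = (3, 2, 2)

Row-insert the values π_1, π_2, … into P one at a time, bumping the leftmost entry strictly greater than the inserted value down to the next row. The recording tableau Q records, in position (i, j), the step at which that cell was added to P.
  Insert 6 (step 1): P = [6];  Q = [1]
  Insert 7 (step 2): P = [6, 7];  Q = [1, 2]
  Insert 1 (step 3): P = [1, 7] / [6];  Q = [1, 2] / [3]
  Insert 4 (step 4): P = [1, 4] / [6, 7];  Q = [1, 2] / [3, 4]
  Insert 5 (step 5): P = [1, 4, 5] / [6, 7];  Q = [1, 2, 5] / [3, 4]
  Insert 2 (step 6): P = [1, 2, 5] / [4, 7] / [6];  Q = [1, 2, 5] / [3, 4] / [6]
  Insert 3 (step 7): P = [1, 2, 3] / [4, 5] / [6, 7];  Q = [1, 2, 5] / [3, 4] / [6, 7]
Final shape: (3, 2, 2).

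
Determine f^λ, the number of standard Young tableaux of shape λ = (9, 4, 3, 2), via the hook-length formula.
# SYT of shape (9, 4, 3, 2) = 2970240

Hook-length formula: f^λ = n! / Π hook(c), product over all cells c of the Young diagram. For λ = (9, 4, 3, 2), n = 18 boxes. Hook lengths by row (left-to-right, top-to-bottom): [12, 11, 9, 7, 5, 4, 3, 2, 1]; [6, 5, 3, 1]; [4, 3, 1]; [2, 1]. Product of hooks = 2155507200. So f^λ = 18! / 2155507200 = 6402373705728000 / 2155507200 = 2970240.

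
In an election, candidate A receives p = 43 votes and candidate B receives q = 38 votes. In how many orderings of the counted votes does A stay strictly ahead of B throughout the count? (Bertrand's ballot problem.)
Strict-lead orderings = 11324801179267241666000

Total orderings of the 81 votes with 43 for A: C(81, 43) = 183461779104129314989200. By the Bertrand ballot formula (Cycle Lemma / reflection principle), the number of orderings in which A is strictly ahead of B throughout is (p − q)/(p + q) · C(p + q, p) = (43 − 38)/(43 + 38) · 183461779104129314989200 = 11324801179267241666000.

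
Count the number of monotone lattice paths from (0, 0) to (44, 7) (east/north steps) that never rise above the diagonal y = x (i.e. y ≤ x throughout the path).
Number of paths = 97765640

By the reflection principle (André's argument), the number of monotone paths to (44, 7) with n ≤ m that never go above y = x is C(51, 44) − C(51, 45) = 115775100 − 18009460 = 97765640.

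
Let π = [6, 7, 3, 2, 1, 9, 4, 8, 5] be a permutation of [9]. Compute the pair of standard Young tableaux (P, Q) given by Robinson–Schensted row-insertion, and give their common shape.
P = [1, 4, 5] / [2, 7, 8] / [3, 9] / [6];  Q = [1, 2, 6] / [3, 7, 8] / [4, 9] / [5];  common shape = (3, 3, 2, 1)

Row-insert the values π_1, π_2, … into P one at a time, bumping the leftmost entry strictly greater than the inserted value down to the next row. The recording tableau Q records, in position (i, j), the step at which that cell was added to P.
  Insert 6 (step 1): P = [6];  Q = [1]
  Insert 7 (step 2): P = [6, 7];  Q = [1, 2]
  Insert 3 (step 3): P = [3, 7] / [6];  Q = [1, 2] / [3]
  Insert 2 (step 4): P = [2, 7] / [3] / [6];  Q = [1, 2] / [3] / [4]
  Insert 1 (step 5): P = [1, 7] / [2] / [3] / [6];  Q = [1, 2] / [3] / [4] / [5]
  Insert 9 (step 6): P = [1, 7, 9] / [2] / [3] / [6];  Q = [1, 2, 6] / [3] / [4] / [5]
  Insert 4 (step 7): P = [1, 4, 9] / [2, 7] / [3] / [6];  Q = [1, 2, 6] / [3, 7] / [4] / [5]
  Insert 8 (step 8): P = [1, 4, 8] / [2, 7, 9] / [3] / [6];  Q = [1, 2, 6] / [3, 7, 8] / [4] / [5]
  Insert 5 (step 9): P = [1, 4, 5] / [2, 7, 8] / [3, 9] / [6];  Q = [1, 2, 6] / [3, 7, 8] / [4, 9] / [5]
Final shape: (3, 3, 2, 1).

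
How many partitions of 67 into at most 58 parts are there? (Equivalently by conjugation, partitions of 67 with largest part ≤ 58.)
p(67, parts ≤ 58) = 2679622

Use the recurrence p(n, m) = p(n, m−1) + p(n−m, m): either the largest part is < m (count p(n, m−1)) or the largest part is exactly m (remove one copy of m, count p(n−m, m)). With p(0, ·) = 1 this gives p(67, parts ≤ 58) = 2679622. (By conjugating Young diagrams, this also counts partitions of 67 into at most 58 parts.)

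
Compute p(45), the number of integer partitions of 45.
p(45) = 89134

Compute p(n) via the recurrence p(n, m) = p(n, m−1) + p(n−m, m), where p(n, m) counts partitions of n with all parts ≤ m and p(n) = p(n, n). The base cases are p(0, m) = 1 and p(n, 0) = 0 for n > 0. Filling the table yields p(45) = 89134. (Euler's pentagonal recurrence is an alternative.)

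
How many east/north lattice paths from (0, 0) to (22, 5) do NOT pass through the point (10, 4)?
Number of paths = 67717

Total paths from (0, 0) to (22, 5): C(27, 22) = 80730. Paths through (10, 4): (paths (0, 0) → (10, 4)) × (paths (10, 4) → (22, 5)) = C(14, 10) · C(13, 12) = 1001 · 13 = 13013. Avoidance count = 80730 − 13013 = 67717.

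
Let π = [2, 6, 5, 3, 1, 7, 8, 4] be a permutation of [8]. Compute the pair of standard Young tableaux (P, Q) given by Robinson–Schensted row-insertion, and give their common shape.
P = [1, 3, 4, 8] / [2, 7] / [5] / [6];  Q = [1, 2, 6, 7] / [3, 8] / [4] / [5];  common shape = (4, 2, 1, 1)

Row-insert the values π_1, π_2, … into P one at a time, bumping the leftmost entry strictly greater than the inserted value down to the next row. The recording tableau Q records, in position (i, j), the step at which that cell was added to P.
  Insert 2 (step 1): P = [2];  Q = [1]
  Insert 6 (step 2): P = [2, 6];  Q = [1, 2]
  Insert 5 (step 3): P = [2, 5] / [6];  Q = [1, 2] / [3]
  Insert 3 (step 4): P = [2, 3] / [5] / [6];  Q = [1, 2] / [3] / [4]
  Insert 1 (step 5): P = [1, 3] / [2] / [5] / [6];  Q = [1, 2] / [3] / [4] / [5]
  Insert 7 (step 6): P = [1, 3, 7] / [2] / [5] / [6];  Q = [1, 2, 6] / [3] / [4] / [5]
  Insert 8 (step 7): P = [1, 3, 7, 8] / [2] / [5] / [6];  Q = [1, 2, 6, 7] / [3] / [4] / [5]
  Insert 4 (step 8): P = [1, 3, 4, 8] / [2, 7] / [5] / [6];  Q = [1, 2, 6, 7] / [3, 8] / [4] / [5]
Final shape: (4, 2, 1, 1).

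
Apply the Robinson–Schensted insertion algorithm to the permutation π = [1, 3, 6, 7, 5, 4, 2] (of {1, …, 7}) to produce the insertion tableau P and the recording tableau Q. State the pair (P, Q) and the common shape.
P = [1, 2, 4, 7] / [3] / [5] / [6];  Q = [1, 2, 3, 4] / [5] / [6] / [7];  common shape = (4, 1, 1, 1)

Row-insert the values π_1, π_2, … into P one at a time, bumping the leftmost entry strictly greater than the inserted value down to the next row. The recording tableau Q records, in position (i, j), the step at which that cell was added to P.
  Insert 1 (step 1): P = [1];  Q = [1]
  Insert 3 (step 2): P = [1, 3];  Q = [1, 2]
  Insert 6 (step 3): P = [1, 3, 6];  Q = [1, 2, 3]
  Insert 7 (step 4): P = [1, 3, 6, 7];  Q = [1, 2, 3, 4]
  Insert 5 (step 5): P = [1, 3, 5, 7] / [6];  Q = [1, 2, 3, 4] / [5]
  Insert 4 (step 6): P = [1, 3, 4, 7] / [5] / [6];  Q = [1, 2, 3, 4] / [5] / [6]
  Insert 2 (step 7): P = [1, 2, 4, 7] / [3] / [5] / [6];  Q = [1, 2, 3, 4] / [5] / [6] / [7]
Final shape: (4, 1, 1, 1).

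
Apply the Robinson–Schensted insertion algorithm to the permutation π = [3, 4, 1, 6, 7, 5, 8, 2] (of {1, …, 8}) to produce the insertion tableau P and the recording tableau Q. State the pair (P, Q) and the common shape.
P = [1, 2, 5, 7, 8] / [3, 4] / [6];  Q = [1, 2, 4, 5, 7] / [3, 6] / [8];  common shape = (5, 2, 1)

Row-insert the values π_1, π_2, … into P one at a time, bumping the leftmost entry strictly greater than the inserted value down to the next row. The recording tableau Q records, in position (i, j), the step at which that cell was added to P.
  Insert 3 (step 1): P = [3];  Q = [1]
  Insert 4 (step 2): P = [3, 4];  Q = [1, 2]
  Insert 1 (step 3): P = [1, 4] / [3];  Q = [1, 2] / [3]
  Insert 6 (step 4): P = [1, 4, 6] / [3];  Q = [1, 2, 4] / [3]
  Insert 7 (step 5): P = [1, 4, 6, 7] / [3];  Q = [1, 2, 4, 5] / [3]
  Insert 5 (step 6): P = [1, 4, 5, 7] / [3, 6];  Q = [1, 2, 4, 5] / [3, 6]
  Insert 8 (step 7): P = [1, 4, 5, 7, 8] / [3, 6];  Q = [1, 2, 4, 5, 7] / [3, 6]
  Insert 2 (step 8): P = [1, 2, 5, 7, 8] / [3, 4] / [6];  Q = [1, 2, 4, 5, 7] / [3, 6] / [8]
Final shape: (5, 2, 1).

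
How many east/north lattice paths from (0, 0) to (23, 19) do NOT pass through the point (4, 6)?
Number of paths = 373826854800

Total paths from (0, 0) to (23, 19): C(42, 23) = 446775310800. Paths through (4, 6): (paths (0, 0) → (4, 6)) × (paths (4, 6) → (23, 19)) = C(10, 4) · C(32, 19) = 210 · 347373600 = 72948456000. Avoidance count = 446775310800 − 72948456000 = 373826854800.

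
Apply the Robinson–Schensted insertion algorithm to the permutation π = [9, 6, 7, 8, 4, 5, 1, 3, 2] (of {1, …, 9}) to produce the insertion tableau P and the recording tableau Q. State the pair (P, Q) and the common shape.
P = [1, 2, 8] / [3, 5] / [4, 7] / [6] / [9];  Q = [1, 3, 4] / [2, 6] / [5, 8] / [7] / [9];  common shape = (3, 2, 2, 1, 1)

Row-insert the values π_1, π_2, … into P one at a time, bumping the leftmost entry strictly greater than the inserted value down to the next row. The recording tableau Q records, in position (i, j), the step at which that cell was added to P.
  Insert 9 (step 1): P = [9];  Q = [1]
  Insert 6 (step 2): P = [6] / [9];  Q = [1] / [2]
  Insert 7 (step 3): P = [6, 7] / [9];  Q = [1, 3] / [2]
  Insert 8 (step 4): P = [6, 7, 8] / [9];  Q = [1, 3, 4] / [2]
  Insert 4 (step 5): P = [4, 7, 8] / [6] / [9];  Q = [1, 3, 4] / [2] / [5]
  Insert 5 (step 6): P = [4, 5, 8] / [6, 7] / [9];  Q = [1, 3, 4] / [2, 6] / [5]
  Insert 1 (step 7): P = [1, 5, 8] / [4, 7] / [6] / [9];  Q = [1, 3, 4] / [2, 6] / [5] / [7]
  Insert 3 (step 8): P = [1, 3, 8] / [4, 5] / [6, 7] / [9];  Q = [1, 3, 4] / [2, 6] / [5, 8] / [7]
  Insert 2 (step 9): P = [1, 2, 8] / [3, 5] / [4, 7] / [6] / [9];  Q = [1, 3, 4] / [2, 6] / [5, 8] / [7] / [9]
Final shape: (3, 2, 2, 1, 1).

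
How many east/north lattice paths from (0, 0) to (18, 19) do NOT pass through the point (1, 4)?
Number of paths = 14844018300

Total paths from (0, 0) to (18, 19): C(37, 18) = 17672631900. Paths through (1, 4): (paths (0, 0) → (1, 4)) × (paths (1, 4) → (18, 19)) = C(5, 1) · C(32, 17) = 5 · 565722720 = 2828613600. Avoidance count = 17672631900 − 2828613600 = 14844018300.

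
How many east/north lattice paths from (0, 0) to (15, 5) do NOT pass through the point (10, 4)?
Number of paths = 9498

Total paths from (0, 0) to (15, 5): C(20, 15) = 15504. Paths through (10, 4): (paths (0, 0) → (10, 4)) × (paths (10, 4) → (15, 5)) = C(14, 10) · C(6, 5) = 1001 · 6 = 6006. Avoidance count = 15504 − 6006 = 9498.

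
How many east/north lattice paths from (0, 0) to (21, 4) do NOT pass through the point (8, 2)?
Number of paths = 7925

Total paths from (0, 0) to (21, 4): C(25, 21) = 12650. Paths through (8, 2): (paths (0, 0) → (8, 2)) × (paths (8, 2) → (21, 4)) = C(10, 8) · C(15, 13) = 45 · 105 = 4725. Avoidance count = 12650 − 4725 = 7925.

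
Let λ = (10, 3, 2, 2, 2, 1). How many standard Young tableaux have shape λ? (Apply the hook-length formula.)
# SYT of shape (10, 3, 2, 2, 2, 1) = 21829632

Hook-length formula: f^λ = n! / Π hook(c), product over all cells c of the Young diagram. For λ = (10, 3, 2, 2, 2, 1), n = 20 boxes. Hook lengths by row (left-to-right, top-to-bottom): [15, 13, 9, 7, 6, 5, 4, 3, 2, 1]; [7, 5, 1]; [5, 3]; [4, 2]; [3, 1]; [1]. Product of hooks = 111449520000. So f^λ = 20! / 111449520000 = 2432902008176640000 / 111449520000 = 21829632.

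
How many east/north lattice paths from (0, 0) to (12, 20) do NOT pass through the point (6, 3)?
Number of paths = 217313292

Total paths from (0, 0) to (12, 20): C(32, 12) = 225792840. Paths through (6, 3): (paths (0, 0) → (6, 3)) × (paths (6, 3) → (12, 20)) = C(9, 6) · C(23, 6) = 84 · 100947 = 8479548. Avoidance count = 225792840 − 8479548 = 217313292.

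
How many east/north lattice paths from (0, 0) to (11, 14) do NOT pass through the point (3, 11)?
Number of paths = 4397340

Total paths from (0, 0) to (11, 14): C(25, 11) = 4457400. Paths through (3, 11): (paths (0, 0) → (3, 11)) × (paths (3, 11) → (11, 14)) = C(14, 3) · C(11, 8) = 364 · 165 = 60060. Avoidance count = 4457400 − 60060 = 4397340.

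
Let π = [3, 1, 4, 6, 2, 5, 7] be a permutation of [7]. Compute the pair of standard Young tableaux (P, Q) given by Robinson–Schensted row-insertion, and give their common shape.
P = [1, 2, 5, 7] / [3, 4, 6];  Q = [1, 3, 4, 7] / [2, 5, 6];  common shape = (4, 3)

Row-insert the values π_1, π_2, … into P one at a time, bumping the leftmost entry strictly greater than the inserted value down to the next row. The recording tableau Q records, in position (i, j), the step at which that cell was added to P.
  Insert 3 (step 1): P = [3];  Q = [1]
  Insert 1 (step 2): P = [1] / [3];  Q = [1] / [2]
  Insert 4 (step 3): P = [1, 4] / [3];  Q = [1, 3] / [2]
  Insert 6 (step 4): P = [1, 4, 6] / [3];  Q = [1, 3, 4] / [2]
  Insert 2 (step 5): P = [1, 2, 6] / [3, 4];  Q = [1, 3, 4] / [2, 5]
  Insert 5 (step 6): P = [1, 2, 5] / [3, 4, 6];  Q = [1, 3, 4] / [2, 5, 6]
  Insert 7 (step 7): P = [1, 2, 5, 7] / [3, 4, 6];  Q = [1, 3, 4, 7] / [2, 5, 6]
Final shape: (4, 3).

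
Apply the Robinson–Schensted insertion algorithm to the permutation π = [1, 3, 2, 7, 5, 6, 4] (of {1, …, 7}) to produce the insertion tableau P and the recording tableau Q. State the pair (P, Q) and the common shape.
P = [1, 2, 4, 6] / [3, 5] / [7];  Q = [1, 2, 4, 6] / [3, 5] / [7];  common shape = (4, 2, 1)

Row-insert the values π_1, π_2, … into P one at a time, bumping the leftmost entry strictly greater than the inserted value down to the next row. The recording tableau Q records, in position (i, j), the step at which that cell was added to P.
  Insert 1 (step 1): P = [1];  Q = [1]
  Insert 3 (step 2): P = [1, 3];  Q = [1, 2]
  Insert 2 (step 3): P = [1, 2] / [3];  Q = [1, 2] / [3]
  Insert 7 (step 4): P = [1, 2, 7] / [3];  Q = [1, 2, 4] / [3]
  Insert 5 (step 5): P = [1, 2, 5] / [3, 7];  Q = [1, 2, 4] / [3, 5]
  Insert 6 (step 6): P = [1, 2, 5, 6] / [3, 7];  Q = [1, 2, 4, 6] / [3, 5]
  Insert 4 (step 7): P = [1, 2, 4, 6] / [3, 5] / [7];  Q = [1, 2, 4, 6] / [3, 5] / [7]
Final shape: (4, 2, 1).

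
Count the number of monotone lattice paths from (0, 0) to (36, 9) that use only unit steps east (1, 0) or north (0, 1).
Number of paths = 886163135

A monotone lattice path from (0, 0) to (36, 9) consists of 36 east steps and 9 north steps in some order, so it is determined by which 36 of the 45 steps are east. The count is C(45, 36) = 886163135.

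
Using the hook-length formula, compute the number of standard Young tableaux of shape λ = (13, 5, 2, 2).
# SYT of shape (13, 5, 2, 2) = 29099070

Hook-length formula: f^λ = n! / Π hook(c), product over all cells c of the Young diagram. For λ = (13, 5, 2, 2), n = 22 boxes. Hook lengths by row (left-to-right, top-to-bottom): [16, 15, 12, 11, 10, 8, 7, 6, 5, 4, 3, 2, 1]; [7, 6, 3, 2, 1]; [3, 2]; [2, 1]. Product of hooks = 38626689024000. So f^λ = 22! / 38626689024000 = 1124000727777607680000 / 38626689024000 = 29099070.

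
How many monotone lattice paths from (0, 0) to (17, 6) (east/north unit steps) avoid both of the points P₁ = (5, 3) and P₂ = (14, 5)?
Number of paths = 41275

Inclusion–exclusion. Total paths: C(23, 17) = 100947. Through P₁: C(8, 5)·C(15, 12) = 25480. Through P₂: C(19, 14)·C(4, 3) = 46512. Since P₁ is strictly southwest of P₂, a monotone path through both must visit P₁ then P₂; paths through both = C(8, 5)·C(11, 9)·C(4, 3) = 12320. Avoid both = 100947 − 25480 − 46512 + 12320 = 41275.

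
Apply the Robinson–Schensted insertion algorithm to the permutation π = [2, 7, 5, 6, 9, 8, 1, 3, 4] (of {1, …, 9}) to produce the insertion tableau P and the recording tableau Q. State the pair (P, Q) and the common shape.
P = [1, 3, 4, 8] / [2, 5, 6] / [7, 9];  Q = [1, 2, 4, 5] / [3, 6, 9] / [7, 8];  common shape = (4, 3, 2)

Row-insert the values π_1, π_2, … into P one at a time, bumping the leftmost entry strictly greater than the inserted value down to the next row. The recording tableau Q records, in position (i, j), the step at which that cell was added to P.
  Insert 2 (step 1): P = [2];  Q = [1]
  Insert 7 (step 2): P = [2, 7];  Q = [1, 2]
  Insert 5 (step 3): P = [2, 5] / [7];  Q = [1, 2] / [3]
  Insert 6 (step 4): P = [2, 5, 6] / [7];  Q = [1, 2, 4] / [3]
  Insert 9 (step 5): P = [2, 5, 6, 9] / [7];  Q = [1, 2, 4, 5] / [3]
  Insert 8 (step 6): P = [2, 5, 6, 8] / [7, 9];  Q = [1, 2, 4, 5] / [3, 6]
  Insert 1 (step 7): P = [1, 5, 6, 8] / [2, 9] / [7];  Q = [1, 2, 4, 5] / [3, 6] / [7]
  Insert 3 (step 8): P = [1, 3, 6, 8] / [2, 5] / [7, 9];  Q = [1, 2, 4, 5] / [3, 6] / [7, 8]
  Insert 4 (step 9): P = [1, 3, 4, 8] / [2, 5, 6] / [7, 9];  Q = [1, 2, 4, 5] / [3, 6, 9] / [7, 8]
Final shape: (4, 3, 2).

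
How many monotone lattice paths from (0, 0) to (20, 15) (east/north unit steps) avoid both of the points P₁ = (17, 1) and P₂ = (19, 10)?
Number of paths = 3127756800

Inclusion–exclusion. Total paths: C(35, 20) = 3247943160. Through P₁: C(18, 17)·C(17, 3) = 12240. Through P₂: C(29, 19)·C(6, 1) = 120180060. Since P₁ is strictly southwest of P₂, a monotone path through both must visit P₁ then P₂; paths through both = C(18, 17)·C(11, 2)·C(6, 1) = 5940. Avoid both = 3247943160 − 12240 − 120180060 + 5940 = 3127756800.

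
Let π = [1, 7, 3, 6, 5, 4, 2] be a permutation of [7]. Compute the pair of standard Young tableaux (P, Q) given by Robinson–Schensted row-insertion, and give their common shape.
P = [1, 2, 4] / [3] / [5] / [6] / [7];  Q = [1, 2, 4] / [3] / [5] / [6] / [7];  common shape = (3, 1, 1, 1, 1)

Row-insert the values π_1, π_2, … into P one at a time, bumping the leftmost entry strictly greater than the inserted value down to the next row. The recording tableau Q records, in position (i, j), the step at which that cell was added to P.
  Insert 1 (step 1): P = [1];  Q = [1]
  Insert 7 (step 2): P = [1, 7];  Q = [1, 2]
  Insert 3 (step 3): P = [1, 3] / [7];  Q = [1, 2] / [3]
  Insert 6 (step 4): P = [1, 3, 6] / [7];  Q = [1, 2, 4] / [3]
  Insert 5 (step 5): P = [1, 3, 5] / [6] / [7];  Q = [1, 2, 4] / [3] / [5]
  Insert 4 (step 6): P = [1, 3, 4] / [5] / [6] / [7];  Q = [1, 2, 4] / [3] / [5] / [6]
  Insert 2 (step 7): P = [1, 2, 4] / [3] / [5] / [6] / [7];  Q = [1, 2, 4] / [3] / [5] / [6] / [7]
Final shape: (3, 1, 1, 1, 1).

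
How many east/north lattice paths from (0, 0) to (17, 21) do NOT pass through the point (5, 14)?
Number of paths = 28195231716

Total paths from (0, 0) to (17, 21): C(38, 17) = 28781143380. Paths through (5, 14): (paths (0, 0) → (5, 14)) × (paths (5, 14) → (17, 21)) = C(19, 5) · C(19, 12) = 11628 · 50388 = 585911664. Avoidance count = 28781143380 − 585911664 = 28195231716.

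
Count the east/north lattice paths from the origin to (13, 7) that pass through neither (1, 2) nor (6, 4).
Number of paths = 41316

Inclusion–exclusion. Total paths: C(20, 13) = 77520. Through P₁: C(3, 1)·C(17, 12) = 18564. Through P₂: C(10, 6)·C(10, 7) = 25200. Since P₁ is strictly southwest of P₂, a monotone path through both must visit P₁ then P₂; paths through both = C(3, 1)·C(7, 5)·C(10, 7) = 7560. Avoid both = 77520 − 18564 − 25200 + 7560 = 41316.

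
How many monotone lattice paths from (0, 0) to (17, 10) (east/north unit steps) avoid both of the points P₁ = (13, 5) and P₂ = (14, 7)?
Number of paths = 5545197

Inclusion–exclusion. Total paths: C(27, 17) = 8436285. Through P₁: C(18, 13)·C(9, 4) = 1079568. Through P₂: C(21, 14)·C(6, 3) = 2325600. Since P₁ is strictly southwest of P₂, a monotone path through both must visit P₁ then P₂; paths through both = C(18, 13)·C(3, 1)·C(6, 3) = 514080. Avoid both = 8436285 − 1079568 − 2325600 + 514080 = 5545197.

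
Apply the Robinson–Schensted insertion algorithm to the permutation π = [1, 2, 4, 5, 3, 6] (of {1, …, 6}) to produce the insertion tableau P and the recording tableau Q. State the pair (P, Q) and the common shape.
P = [1, 2, 3, 5, 6] / [4];  Q = [1, 2, 3, 4, 6] / [5];  common shape = (5, 1)

Row-insert the values π_1, π_2, … into P one at a time, bumping the leftmost entry strictly greater than the inserted value down to the next row. The recording tableau Q records, in position (i, j), the step at which that cell was added to P.
  Insert 1 (step 1): P = [1];  Q = [1]
  Insert 2 (step 2): P = [1, 2];  Q = [1, 2]
  Insert 4 (step 3): P = [1, 2, 4];  Q = [1, 2, 3]
  Insert 5 (step 4): P = [1, 2, 4, 5];  Q = [1, 2, 3, 4]
  Insert 3 (step 5): P = [1, 2, 3, 5] / [4];  Q = [1, 2, 3, 4] / [5]
  Insert 6 (step 6): P = [1, 2, 3, 5, 6] / [4];  Q = [1, 2, 3, 4, 6] / [5]
Final shape: (5, 1).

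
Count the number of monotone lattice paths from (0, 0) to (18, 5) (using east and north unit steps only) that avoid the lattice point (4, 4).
Number of paths = 32599

Total paths from (0, 0) to (18, 5): C(23, 18) = 33649. Paths through (4, 4): (paths (0, 0) → (4, 4)) × (paths (4, 4) → (18, 5)) = C(8, 4) · C(15, 14) = 70 · 15 = 1050. Avoidance count = 33649 − 1050 = 32599.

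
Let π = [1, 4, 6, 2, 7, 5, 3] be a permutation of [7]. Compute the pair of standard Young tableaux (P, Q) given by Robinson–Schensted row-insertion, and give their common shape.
P = [1, 2, 3, 7] / [4, 5] / [6];  Q = [1, 2, 3, 5] / [4, 6] / [7];  common shape = (4, 2, 1)

Row-insert the values π_1, π_2, … into P one at a time, bumping the leftmost entry strictly greater than the inserted value down to the next row. The recording tableau Q records, in position (i, j), the step at which that cell was added to P.
  Insert 1 (step 1): P = [1];  Q = [1]
  Insert 4 (step 2): P = [1, 4];  Q = [1, 2]
  Insert 6 (step 3): P = [1, 4, 6];  Q = [1, 2, 3]
  Insert 2 (step 4): P = [1, 2, 6] / [4];  Q = [1, 2, 3] / [4]
  Insert 7 (step 5): P = [1, 2, 6, 7] / [4];  Q = [1, 2, 3, 5] / [4]
  Insert 5 (step 6): P = [1, 2, 5, 7] / [4, 6];  Q = [1, 2, 3, 5] / [4, 6]
  Insert 3 (step 7): P = [1, 2, 3, 7] / [4, 5] / [6];  Q = [1, 2, 3, 5] / [4, 6] / [7]
Final shape: (4, 2, 1).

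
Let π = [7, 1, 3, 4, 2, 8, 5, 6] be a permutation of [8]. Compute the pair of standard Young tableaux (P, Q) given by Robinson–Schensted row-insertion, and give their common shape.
P = [1, 2, 4, 5, 6] / [3, 8] / [7];  Q = [1, 3, 4, 6, 8] / [2, 7] / [5];  common shape = (5, 2, 1)

Row-insert the values π_1, π_2, … into P one at a time, bumping the leftmost entry strictly greater than the inserted value down to the next row. The recording tableau Q records, in position (i, j), the step at which that cell was added to P.
  Insert 7 (step 1): P = [7];  Q = [1]
  Insert 1 (step 2): P = [1] / [7];  Q = [1] / [2]
  Insert 3 (step 3): P = [1, 3] / [7];  Q = [1, 3] / [2]
  Insert 4 (step 4): P = [1, 3, 4] / [7];  Q = [1, 3, 4] / [2]
  Insert 2 (step 5): P = [1, 2, 4] / [3] / [7];  Q = [1, 3, 4] / [2] / [5]
  Insert 8 (step 6): P = [1, 2, 4, 8] / [3] / [7];  Q = [1, 3, 4, 6] / [2] / [5]
  Insert 5 (step 7): P = [1, 2, 4, 5] / [3, 8] / [7];  Q = [1, 3, 4, 6] / [2, 7] / [5]
  Insert 6 (step 8): P = [1, 2, 4, 5, 6] / [3, 8] / [7];  Q = [1, 3, 4, 6, 8] / [2, 7] / [5]
Final shape: (5, 2, 1).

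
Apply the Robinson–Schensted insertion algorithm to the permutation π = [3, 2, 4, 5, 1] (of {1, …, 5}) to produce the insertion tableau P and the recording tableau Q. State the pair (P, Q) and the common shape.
P = [1, 4, 5] / [2] / [3];  Q = [1, 3, 4] / [2] / [5];  common shape = (3, 1, 1)

Row-insert the values π_1, π_2, … into P one at a time, bumping the leftmost entry strictly greater than the inserted value down to the next row. The recording tableau Q records, in position (i, j), the step at which that cell was added to P.
  Insert 3 (step 1): P = [3];  Q = [1]
  Insert 2 (step 2): P = [2] / [3];  Q = [1] / [2]
  Insert 4 (step 3): P = [2, 4] / [3];  Q = [1, 3] / [2]
  Insert 5 (step 4): P = [2, 4, 5] / [3];  Q = [1, 3, 4] / [2]
  Insert 1 (step 5): P = [1, 4, 5] / [2] / [3];  Q = [1, 3, 4] / [2] / [5]
Final shape: (3, 1, 1).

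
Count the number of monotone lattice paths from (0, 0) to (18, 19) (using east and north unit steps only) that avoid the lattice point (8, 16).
Number of paths = 17462287194

Total paths from (0, 0) to (18, 19): C(37, 18) = 17672631900. Paths through (8, 16): (paths (0, 0) → (8, 16)) × (paths (8, 16) → (18, 19)) = C(24, 8) · C(13, 10) = 735471 · 286 = 210344706. Avoidance count = 17672631900 − 210344706 = 17462287194.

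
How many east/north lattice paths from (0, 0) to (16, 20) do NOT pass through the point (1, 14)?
Number of paths = 7307058150

Total paths from (0, 0) to (16, 20): C(36, 16) = 7307872110. Paths through (1, 14): (paths (0, 0) → (1, 14)) × (paths (1, 14) → (16, 20)) = C(15, 1) · C(21, 15) = 15 · 54264 = 813960. Avoidance count = 7307872110 − 813960 = 7307058150.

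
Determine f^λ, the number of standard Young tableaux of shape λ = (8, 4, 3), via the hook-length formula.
# SYT of shape (8, 4, 3) = 35035

Hook-length formula: f^λ = n! / Π hook(c), product over all cells c of the Young diagram. For λ = (8, 4, 3), n = 15 boxes. Hook lengths by row (left-to-right, top-to-bottom): [10, 9, 8, 6, 4, 3, 2, 1]; [5, 4, 3, 1]; [3, 2, 1]. Product of hooks = 37324800. So f^λ = 15! / 37324800 = 1307674368000 / 37324800 = 35035.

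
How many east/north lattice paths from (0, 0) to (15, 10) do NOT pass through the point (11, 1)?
Number of paths = 3260180

Total paths from (0, 0) to (15, 10): C(25, 15) = 3268760. Paths through (11, 1): (paths (0, 0) → (11, 1)) × (paths (11, 1) → (15, 10)) = C(12, 11) · C(13, 4) = 12 · 715 = 8580. Avoidance count = 3268760 − 8580 = 3260180.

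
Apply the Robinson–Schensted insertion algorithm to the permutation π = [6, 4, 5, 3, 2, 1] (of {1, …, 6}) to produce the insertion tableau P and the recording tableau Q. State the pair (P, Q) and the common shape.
P = [1, 5] / [2] / [3] / [4] / [6];  Q = [1, 3] / [2] / [4] / [5] / [6];  common shape = (2, 1, 1, 1, 1)

Row-insert the values π_1, π_2, … into P one at a time, bumping the leftmost entry strictly greater than the inserted value down to the next row. The recording tableau Q records, in position (i, j), the step at which that cell was added to P.
  Insert 6 (step 1): P = [6];  Q = [1]
  Insert 4 (step 2): P = [4] / [6];  Q = [1] / [2]
  Insert 5 (step 3): P = [4, 5] / [6];  Q = [1, 3] / [2]
  Insert 3 (step 4): P = [3, 5] / [4] / [6];  Q = [1, 3] / [2] / [4]
  Insert 2 (step 5): P = [2, 5] / [3] / [4] / [6];  Q = [1, 3] / [2] / [4] / [5]
  Insert 1 (step 6): P = [1, 5] / [2] / [3] / [4] / [6];  Q = [1, 3] / [2] / [4] / [5] / [6]
Final shape: (2, 1, 1, 1, 1).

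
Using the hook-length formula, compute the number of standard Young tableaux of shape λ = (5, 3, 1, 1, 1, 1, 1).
# SYT of shape (5, 3, 1, 1, 1, 1, 1) = 7371

Hook-length formula: f^λ = n! / Π hook(c), product over all cells c of the Young diagram. For λ = (5, 3, 1, 1, 1, 1, 1), n = 13 boxes. Hook lengths by row (left-to-right, top-to-bottom): [11, 5, 4, 2, 1]; [8, 2, 1]; [5]; [4]; [3]; [2]; [1]. Product of hooks = 844800. So f^λ = 13! / 844800 = 6227020800 / 844800 = 7371.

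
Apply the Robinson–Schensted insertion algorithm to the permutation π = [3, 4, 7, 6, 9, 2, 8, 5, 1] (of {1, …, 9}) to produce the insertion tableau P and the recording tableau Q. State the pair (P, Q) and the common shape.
P = [1, 4, 5, 8] / [2, 6] / [3, 9] / [7];  Q = [1, 2, 3, 5] / [4, 7] / [6, 8] / [9];  common shape = (4, 2, 2, 1)

Row-insert the values π_1, π_2, … into P one at a time, bumping the leftmost entry strictly greater than the inserted value down to the next row. The recording tableau Q records, in position (i, j), the step at which that cell was added to P.
  Insert 3 (step 1): P = [3];  Q = [1]
  Insert 4 (step 2): P = [3, 4];  Q = [1, 2]
  Insert 7 (step 3): P = [3, 4, 7];  Q = [1, 2, 3]
  Insert 6 (step 4): P = [3, 4, 6] / [7];  Q = [1, 2, 3] / [4]
  Insert 9 (step 5): P = [3, 4, 6, 9] / [7];  Q = [1, 2, 3, 5] / [4]
  Insert 2 (step 6): P = [2, 4, 6, 9] / [3] / [7];  Q = [1, 2, 3, 5] / [4] / [6]
  Insert 8 (step 7): P = [2, 4, 6, 8] / [3, 9] / [7];  Q = [1, 2, 3, 5] / [4, 7] / [6]
  Insert 5 (step 8): P = [2, 4, 5, 8] / [3, 6] / [7, 9];  Q = [1, 2, 3, 5] / [4, 7] / [6, 8]
  Insert 1 (step 9): P = [1, 4, 5, 8] / [2, 6] / [3, 9] / [7];  Q = [1, 2, 3, 5] / [4, 7] / [6, 8] / [9]
Final shape: (4, 2, 2, 1).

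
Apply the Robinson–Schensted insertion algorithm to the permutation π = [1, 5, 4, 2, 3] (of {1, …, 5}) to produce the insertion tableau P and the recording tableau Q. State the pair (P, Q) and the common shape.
P = [1, 2, 3] / [4] / [5];  Q = [1, 2, 5] / [3] / [4];  common shape = (3, 1, 1)

Row-insert the values π_1, π_2, … into P one at a time, bumping the leftmost entry strictly greater than the inserted value down to the next row. The recording tableau Q records, in position (i, j), the step at which that cell was added to P.
  Insert 1 (step 1): P = [1];  Q = [1]
  Insert 5 (step 2): P = [1, 5];  Q = [1, 2]
  Insert 4 (step 3): P = [1, 4] / [5];  Q = [1, 2] / [3]
  Insert 2 (step 4): P = [1, 2] / [4] / [5];  Q = [1, 2] / [3] / [4]
  Insert 3 (step 5): P = [1, 2, 3] / [4] / [5];  Q = [1, 2, 5] / [3] / [4]
Final shape: (3, 1, 1).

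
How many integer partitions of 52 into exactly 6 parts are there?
p(52, 6 parts) = 6510

Partitions of n into exactly k parts are in bijection with partitions of n − k into at most k parts (subtract 1 from each part). So p(52, exactly 6) = p(46, parts ≤ 6). Computing via the recurrence p(m, j) = p(m, j−1) + p(m−j, j) gives 6510.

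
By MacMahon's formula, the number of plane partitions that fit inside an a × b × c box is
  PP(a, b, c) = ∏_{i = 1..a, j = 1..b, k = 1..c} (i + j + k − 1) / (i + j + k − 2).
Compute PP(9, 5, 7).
PP(9, 5, 7) = 2424984388825856

Evaluate the triple product over i = 1..9, j = 1..5, k = 1..7. The factors are (2/1) · (3/2) · (4/3) · (5/4) · (6/5) · (7/6) · (8/7) · (3/2) · … (315 factors total). The numerators and denominators telescope so the product is an integer; carrying out the multiplication exactly gives PP(9, 5, 7) = 2424984388825856.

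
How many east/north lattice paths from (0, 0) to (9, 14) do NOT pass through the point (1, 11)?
Number of paths = 815210

Total paths from (0, 0) to (9, 14): C(23, 9) = 817190. Paths through (1, 11): (paths (0, 0) → (1, 11)) × (paths (1, 11) → (9, 14)) = C(12, 1) · C(11, 8) = 12 · 165 = 1980. Avoidance count = 817190 − 1980 = 815210.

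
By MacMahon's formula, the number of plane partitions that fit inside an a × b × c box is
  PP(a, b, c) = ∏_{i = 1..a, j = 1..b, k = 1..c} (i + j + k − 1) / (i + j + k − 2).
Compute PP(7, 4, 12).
PP(7, 4, 12) = 2241344526426720

Evaluate the triple product over i = 1..7, j = 1..4, k = 1..12. The factors are (2/1) · (3/2) · (4/3) · (5/4) · (6/5) · (7/6) · (8/7) · (9/8) · … (336 factors total). The numerators and denominators telescope so the product is an integer; carrying out the multiplication exactly gives PP(7, 4, 12) = 2241344526426720.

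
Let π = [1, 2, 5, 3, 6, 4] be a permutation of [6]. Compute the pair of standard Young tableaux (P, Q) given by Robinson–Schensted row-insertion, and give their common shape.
P = [1, 2, 3, 4] / [5, 6];  Q = [1, 2, 3, 5] / [4, 6];  common shape = (4, 2)

Row-insert the values π_1, π_2, … into P one at a time, bumping the leftmost entry strictly greater than the inserted value down to the next row. The recording tableau Q records, in position (i, j), the step at which that cell was added to P.
  Insert 1 (step 1): P = [1];  Q = [1]
  Insert 2 (step 2): P = [1, 2];  Q = [1, 2]
  Insert 5 (step 3): P = [1, 2, 5];  Q = [1, 2, 3]
  Insert 3 (step 4): P = [1, 2, 3] / [5];  Q = [1, 2, 3] / [4]
  Insert 6 (step 5): P = [1, 2, 3, 6] / [5];  Q = [1, 2, 3, 5] / [4]
  Insert 4 (step 6): P = [1, 2, 3, 4] / [5, 6];  Q = [1, 2, 3, 5] / [4, 6]
Final shape: (4, 2).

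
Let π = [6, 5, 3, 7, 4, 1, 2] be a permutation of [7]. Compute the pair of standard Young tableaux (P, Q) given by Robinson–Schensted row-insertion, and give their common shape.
P = [1, 2] / [3, 4] / [5, 7] / [6];  Q = [1, 4] / [2, 5] / [3, 7] / [6];  common shape = (2, 2, 2, 1)

Row-insert the values π_1, π_2, … into P one at a time, bumping the leftmost entry strictly greater than the inserted value down to the next row. The recording tableau Q records, in position (i, j), the step at which that cell was added to P.
  Insert 6 (step 1): P = [6];  Q = [1]
  Insert 5 (step 2): P = [5] / [6];  Q = [1] / [2]
  Insert 3 (step 3): P = [3] / [5] / [6];  Q = [1] / [2] / [3]
  Insert 7 (step 4): P = [3, 7] / [5] / [6];  Q = [1, 4] / [2] / [3]
  Insert 4 (step 5): P = [3, 4] / [5, 7] / [6];  Q = [1, 4] / [2, 5] / [3]
  Insert 1 (step 6): P = [1, 4] / [3, 7] / [5] / [6];  Q = [1, 4] / [2, 5] / [3] / [6]
  Insert 2 (step 7): P = [1, 2] / [3, 4] / [5, 7] / [6];  Q = [1, 4] / [2, 5] / [3, 7] / [6]
Final shape: (2, 2, 2, 1).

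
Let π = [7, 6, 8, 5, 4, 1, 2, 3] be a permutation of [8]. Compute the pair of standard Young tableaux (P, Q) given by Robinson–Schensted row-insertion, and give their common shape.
P = [1, 2, 3] / [4, 8] / [5] / [6] / [7];  Q = [1, 3, 8] / [2, 7] / [4] / [5] / [6];  common shape = (3, 2, 1, 1, 1)

Row-insert the values π_1, π_2, … into P one at a time, bumping the leftmost entry strictly greater than the inserted value down to the next row. The recording tableau Q records, in position (i, j), the step at which that cell was added to P.
  Insert 7 (step 1): P = [7];  Q = [1]
  Insert 6 (step 2): P = [6] / [7];  Q = [1] / [2]
  Insert 8 (step 3): P = [6, 8] / [7];  Q = [1, 3] / [2]
  Insert 5 (step 4): P = [5, 8] / [6] / [7];  Q = [1, 3] / [2] / [4]
  Insert 4 (step 5): P = [4, 8] / [5] / [6] / [7];  Q = [1, 3] / [2] / [4] / [5]
  Insert 1 (step 6): P = [1, 8] / [4] / [5] / [6] / [7];  Q = [1, 3] / [2] / [4] / [5] / [6]
  Insert 2 (step 7): P = [1, 2] / [4, 8] / [5] / [6] / [7];  Q = [1, 3] / [2, 7] / [4] / [5] / [6]
  Insert 3 (step 8): P = [1, 2, 3] / [4, 8] / [5] / [6] / [7];  Q = [1, 3, 8] / [2, 7] / [4] / [5] / [6]
Final shape: (3, 2, 1, 1, 1).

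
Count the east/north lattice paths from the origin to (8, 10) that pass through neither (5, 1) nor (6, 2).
Number of paths = 41718

Inclusion–exclusion. Total paths: C(18, 8) = 43758. Through P₁: C(6, 5)·C(12, 3) = 1320. Through P₂: C(8, 6)·C(10, 2) = 1260. Since P₁ is strictly southwest of P₂, a monotone path through both must visit P₁ then P₂; paths through both = C(6, 5)·C(2, 1)·C(10, 2) = 540. Avoid both = 43758 − 1320 − 1260 + 540 = 41718.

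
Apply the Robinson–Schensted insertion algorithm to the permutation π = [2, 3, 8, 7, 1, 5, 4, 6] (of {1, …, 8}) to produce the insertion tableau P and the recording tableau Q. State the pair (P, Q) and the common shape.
P = [1, 3, 4, 6] / [2, 5] / [7] / [8];  Q = [1, 2, 3, 8] / [4, 6] / [5] / [7];  common shape = (4, 2, 1, 1)

Row-insert the values π_1, π_2, … into P one at a time, bumping the leftmost entry strictly greater than the inserted value down to the next row. The recording tableau Q records, in position (i, j), the step at which that cell was added to P.
  Insert 2 (step 1): P = [2];  Q = [1]
  Insert 3 (step 2): P = [2, 3];  Q = [1, 2]
  Insert 8 (step 3): P = [2, 3, 8];  Q = [1, 2, 3]
  Insert 7 (step 4): P = [2, 3, 7] / [8];  Q = [1, 2, 3] / [4]
  Insert 1 (step 5): P = [1, 3, 7] / [2] / [8];  Q = [1, 2, 3] / [4] / [5]
  Insert 5 (step 6): P = [1, 3, 5] / [2, 7] / [8];  Q = [1, 2, 3] / [4, 6] / [5]
  Insert 4 (step 7): P = [1, 3, 4] / [2, 5] / [7] / [8];  Q = [1, 2, 3] / [4, 6] / [5] / [7]
  Insert 6 (step 8): P = [1, 3, 4, 6] / [2, 5] / [7] / [8];  Q = [1, 2, 3, 8] / [4, 6] / [5] / [7]
Final shape: (4, 2, 1, 1).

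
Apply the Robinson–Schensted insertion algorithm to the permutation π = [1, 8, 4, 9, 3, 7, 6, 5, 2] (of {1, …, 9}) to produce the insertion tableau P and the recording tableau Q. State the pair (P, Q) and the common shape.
P = [1, 2, 5] / [3, 6] / [4, 9] / [7] / [8];  Q = [1, 2, 4] / [3, 6] / [5, 7] / [8] / [9];  common shape = (3, 2, 2, 1, 1)

Row-insert the values π_1, π_2, … into P one at a time, bumping the leftmost entry strictly greater than the inserted value down to the next row. The recording tableau Q records, in position (i, j), the step at which that cell was added to P.
  Insert 1 (step 1): P = [1];  Q = [1]
  Insert 8 (step 2): P = [1, 8];  Q = [1, 2]
  Insert 4 (step 3): P = [1, 4] / [8];  Q = [1, 2] / [3]
  Insert 9 (step 4): P = [1, 4, 9] / [8];  Q = [1, 2, 4] / [3]
  Insert 3 (step 5): P = [1, 3, 9] / [4] / [8];  Q = [1, 2, 4] / [3] / [5]
  Insert 7 (step 6): P = [1, 3, 7] / [4, 9] / [8];  Q = [1, 2, 4] / [3, 6] / [5]
  Insert 6 (step 7): P = [1, 3, 6] / [4, 7] / [8, 9];  Q = [1, 2, 4] / [3, 6] / [5, 7]
  Insert 5 (step 8): P = [1, 3, 5] / [4, 6] / [7, 9] / [8];  Q = [1, 2, 4] / [3, 6] / [5, 7] / [8]
  Insert 2 (step 9): P = [1, 2, 5] / [3, 6] / [4, 9] / [7] / [8];  Q = [1, 2, 4] / [3, 6] / [5, 7] / [8] / [9]
Final shape: (3, 2, 2, 1, 1).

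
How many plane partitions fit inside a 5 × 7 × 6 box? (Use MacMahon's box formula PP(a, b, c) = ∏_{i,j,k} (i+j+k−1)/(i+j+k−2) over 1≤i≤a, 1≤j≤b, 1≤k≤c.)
PP(5, 7, 6) = 739309710568

Evaluate the triple product over i = 1..5, j = 1..7, k = 1..6. The factors are (2/1) · (3/2) · (4/3) · (5/4) · (6/5) · (7/6) · (3/2) · (4/3) · … (210 factors total). The numerators and denominators telescope so the product is an integer; carrying out the multiplication exactly gives PP(5, 7, 6) = 739309710568.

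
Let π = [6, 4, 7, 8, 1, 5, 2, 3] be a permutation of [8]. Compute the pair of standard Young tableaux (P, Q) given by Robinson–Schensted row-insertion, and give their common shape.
P = [1, 2, 3] / [4, 5, 8] / [6, 7];  Q = [1, 3, 4] / [2, 6, 8] / [5, 7];  common shape = (3, 3, 2)

Row-insert the values π_1, π_2, … into P one at a time, bumping the leftmost entry strictly greater than the inserted value down to the next row. The recording tableau Q records, in position (i, j), the step at which that cell was added to P.
  Insert 6 (step 1): P = [6];  Q = [1]
  Insert 4 (step 2): P = [4] / [6];  Q = [1] / [2]
  Insert 7 (step 3): P = [4, 7] / [6];  Q = [1, 3] / [2]
  Insert 8 (step 4): P = [4, 7, 8] / [6];  Q = [1, 3, 4] / [2]
  Insert 1 (step 5): P = [1, 7, 8] / [4] / [6];  Q = [1, 3, 4] / [2] / [5]
  Insert 5 (step 6): P = [1, 5, 8] / [4, 7] / [6];  Q = [1, 3, 4] / [2, 6] / [5]
  Insert 2 (step 7): P = [1, 2, 8] / [4, 5] / [6, 7];  Q = [1, 3, 4] / [2, 6] / [5, 7]
  Insert 3 (step 8): P = [1, 2, 3] / [4, 5, 8] / [6, 7];  Q = [1, 3, 4] / [2, 6, 8] / [5, 7]
Final shape: (3, 3, 2).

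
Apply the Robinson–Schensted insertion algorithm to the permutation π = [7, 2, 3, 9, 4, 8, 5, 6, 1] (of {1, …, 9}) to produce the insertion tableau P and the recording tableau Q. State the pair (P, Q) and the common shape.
P = [1, 3, 4, 5, 6] / [2, 8] / [7] / [9];  Q = [1, 3, 4, 6, 8] / [2, 5] / [7] / [9];  common shape = (5, 2, 1, 1)

Row-insert the values π_1, π_2, … into P one at a time, bumping the leftmost entry strictly greater than the inserted value down to the next row. The recording tableau Q records, in position (i, j), the step at which that cell was added to P.
  Insert 7 (step 1): P = [7];  Q = [1]
  Insert 2 (step 2): P = [2] / [7];  Q = [1] / [2]
  Insert 3 (step 3): P = [2, 3] / [7];  Q = [1, 3] / [2]
  Insert 9 (step 4): P = [2, 3, 9] / [7];  Q = [1, 3, 4] / [2]
  Insert 4 (step 5): P = [2, 3, 4] / [7, 9];  Q = [1, 3, 4] / [2, 5]
  Insert 8 (step 6): P = [2, 3, 4, 8] / [7, 9];  Q = [1, 3, 4, 6] / [2, 5]
  Insert 5 (step 7): P = [2, 3, 4, 5] / [7, 8] / [9];  Q = [1, 3, 4, 6] / [2, 5] / [7]
  Insert 6 (step 8): P = [2, 3, 4, 5, 6] / [7, 8] / [9];  Q = [1, 3, 4, 6, 8] / [2, 5] / [7]
  Insert 1 (step 9): P = [1, 3, 4, 5, 6] / [2, 8] / [7] / [9];  Q = [1, 3, 4, 6, 8] / [2, 5] / [7] / [9]
Final shape: (5, 2, 1, 1).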